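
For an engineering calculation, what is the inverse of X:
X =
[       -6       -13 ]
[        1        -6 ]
det(X) = 49
X⁻¹ =
[    -6/49     13/49 ]
[    -1/49     -6/49 ]

For a 2×2 matrix X = [[a, b], [c, d]] with det(X) ≠ 0, X⁻¹ = (1/det(X)) * [[d, -b], [-c, a]].
det(X) = (-6)*(-6) - (-13)*(1) = 36 + 13 = 49.
X⁻¹ = (1/49) * [[-6, 13], [-1, -6]].
Dividing each entry by 49 and reducing:
X⁻¹ =
[    -6/49     13/49 ]
[    -1/49     -6/49 ]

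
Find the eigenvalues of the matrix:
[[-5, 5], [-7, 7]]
λ = 0 and λ = 2

Characteristic equation: det(A - λI) = 0
λ² - (trace)λ + (det) = 0
λ² - (2)λ + (0) = 0
λ² - 2λ + 0 = 0
Solving: λ = 0, 2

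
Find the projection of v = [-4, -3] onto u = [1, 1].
[-7/2, -7/2]

The projection of v onto u is proj_u(v) = ((v·u) / (u·u)) · u.
v·u = (-4)*(1) + (-3)*(1) = -7.
u·u = (1)*(1) + (1)*(1) = 2.
coefficient = -7 / 2 = -7/2.
proj_u(v) = -7/2 · [1, 1] = [-7/2, -7/2].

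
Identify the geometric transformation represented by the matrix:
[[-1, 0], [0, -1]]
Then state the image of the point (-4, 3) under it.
rotation by 180° (or reflection through origin); image of (-4, 3) is (4, -3)

This matches the form [[cos θ, -sin θ], [sin θ, cos θ]] of a rotation matrix; reading off cos θ and sin θ gives the angle.
The matrix [[-1, 0], [0, -1]] represents: rotation by 180° (or reflection through origin).
Applying it to (-4, 3): [-1·-4 + 0·3, 0·-4 + -1·3] = (4, -3).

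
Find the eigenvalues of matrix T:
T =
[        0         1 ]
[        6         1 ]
λ = -2, 3

Solve det(T - λI) = 0. For a 2×2 matrix the characteristic equation is λ² - (trace)λ + det = 0.
trace(T) = a + d = 0 + 1 = 1.
det(T) = a*d - b*c = (0)*(1) - (1)*(6) = 0 - 6 = -6.
Characteristic equation: λ² - (1)λ + (-6) = 0.
Discriminant = (1)² - 4*(-6) = 1 + 24 = 25.
λ = (1 ± √25) / 2 = (1 ± 5) / 2 = -2, 3.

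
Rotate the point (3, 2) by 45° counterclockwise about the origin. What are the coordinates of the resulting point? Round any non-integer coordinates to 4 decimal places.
(0.7071, 3.5355)

Rotation matrix R(θ) = [[cos θ, -sin θ], [sin θ, cos θ]]; for θ = 45°:
R = [[√2/2, -√2/2], [√2/2, √2/2]]
Result: R × [3, 2]ᵀ = [√2/2·3 + (-√2/2)·2, √2/2·3 + (√2/2)·2]ᵀ = (0.7071, 3.5355)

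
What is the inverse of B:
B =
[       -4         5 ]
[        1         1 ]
det(B) = -9
B⁻¹ =
[     -1/9       5/9 ]
[      1/9       4/9 ]

For a 2×2 matrix B = [[a, b], [c, d]] with det(B) ≠ 0, B⁻¹ = (1/det(B)) * [[d, -b], [-c, a]].
det(B) = (-4)*(1) - (5)*(1) = -4 - 5 = -9.
B⁻¹ = (1/-9) * [[1, -5], [-1, -4]].
Dividing each entry by -9 and reducing:
B⁻¹ =
[     -1/9       5/9 ]
[      1/9       4/9 ]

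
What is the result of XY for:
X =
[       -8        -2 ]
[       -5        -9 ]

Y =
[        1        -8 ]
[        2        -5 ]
XY =
[      -12        74 ]
[      -23        85 ]

Matrix multiplication: (XY)[i][j] = sum over k of X[i][k] * Y[k][j].
  (XY)[0][0] = (-8)*(1) + (-2)*(2) = -12
  (XY)[0][1] = (-8)*(-8) + (-2)*(-5) = 74
  (XY)[1][0] = (-5)*(1) + (-9)*(2) = -23
  (XY)[1][1] = (-5)*(-8) + (-9)*(-5) = 85
XY =
[      -12        74 ]
[      -23        85 ]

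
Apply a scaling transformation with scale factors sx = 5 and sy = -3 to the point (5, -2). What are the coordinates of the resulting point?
(25, 6)

Scaling matrix:
[[5, 0], [0, -3]]
Result: (5 × 5, -2 × -3) = (25, 6)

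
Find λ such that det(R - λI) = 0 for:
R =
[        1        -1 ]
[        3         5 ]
λ = 2, 4

Solve det(R - λI) = 0. For a 2×2 matrix the characteristic equation is λ² - (trace)λ + det = 0.
trace(R) = a + d = 1 + 5 = 6.
det(R) = a*d - b*c = (1)*(5) - (-1)*(3) = 5 + 3 = 8.
Characteristic equation: λ² - (6)λ + (8) = 0.
Discriminant = (6)² - 4*(8) = 36 - 32 = 4.
λ = (6 ± √4) / 2 = (6 ± 2) / 2 = 2, 4.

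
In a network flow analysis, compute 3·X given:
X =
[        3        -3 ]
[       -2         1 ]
3X =
[        9        -9 ]
[       -6         3 ]

Scalar multiplication is elementwise: (3X)[i][j] = 3 * X[i][j].
  (3X)[0][0] = 3 * (3) = 9
  (3X)[0][1] = 3 * (-3) = -9
  (3X)[1][0] = 3 * (-2) = -6
  (3X)[1][1] = 3 * (1) = 3
3X =
[        9        -9 ]
[       -6         3 ]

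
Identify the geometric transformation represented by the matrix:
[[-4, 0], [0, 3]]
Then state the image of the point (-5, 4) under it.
non-uniform scaling by (-4, 3); image of (-5, 4) is (20, 12)

This is diagonal with distinct entries, so it scales the x-axis by -4 and the y-axis by 3.
The matrix [[-4, 0], [0, 3]] represents: non-uniform scaling by (-4, 3).
Applying it to (-5, 4): [-4·-5 + 0·4, 0·-5 + 3·4] = (20, 12).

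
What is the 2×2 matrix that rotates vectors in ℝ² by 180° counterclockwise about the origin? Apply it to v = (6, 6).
R = [[-1, 0], [0, -1]]; R·v = (-6, -6)

A counterclockwise rotation by angle θ in ℝ² has matrix R(θ) = [[cos θ, -sin θ], [sin θ, cos θ]].
For θ = 180°: cos θ = -1, sin θ = 0.
R(180°) = [[-1, 0], [0, -1]].
R·v = [-1·6 + (0)·6, 0·6 + -1·6] = (-6, -6).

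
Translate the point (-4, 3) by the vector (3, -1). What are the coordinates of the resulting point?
(-1, 2)

Translation by (3, -1):
x' = -4 + 3 = -1
y' = 3 + -1 = 2
Homogeneous matrix: [[1, 0, 3], [0, 1, -1], [0, 0, 1]]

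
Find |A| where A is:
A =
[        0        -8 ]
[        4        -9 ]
det(A) = 32

For a 2×2 matrix [[a, b], [c, d]], det = a*d - b*c.
det(A) = (0)*(-9) - (-8)*(4) = 0 + 32 = 32.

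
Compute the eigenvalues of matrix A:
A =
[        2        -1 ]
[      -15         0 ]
λ = -3, 5

Solve det(A - λI) = 0. For a 2×2 matrix the characteristic equation is λ² - (trace)λ + det = 0.
trace(A) = a + d = 2 + 0 = 2.
det(A) = a*d - b*c = (2)*(0) - (-1)*(-15) = 0 - 15 = -15.
Characteristic equation: λ² - (2)λ + (-15) = 0.
Discriminant = (2)² - 4*(-15) = 4 + 60 = 64.
λ = (2 ± √64) / 2 = (2 ± 8) / 2 = -3, 5.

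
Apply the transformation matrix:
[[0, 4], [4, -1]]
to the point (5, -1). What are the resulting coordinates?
(-4, 21)

Matrix multiplication:
[[0, 4], [4, -1]] × [5, -1]ᵀ
= [0×5 + 4×-1, 4×5 + -1×-1]ᵀ
= [-4.0000, 21.0000]ᵀ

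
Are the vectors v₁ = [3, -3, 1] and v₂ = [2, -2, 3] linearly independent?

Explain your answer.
Yes, linearly independent

Two vectors are linearly dependent iff one is a scalar multiple of the other.
No single scalar k satisfies v₂ = k·v₁ (the ratios of corresponding entries disagree), so v₁ and v₂ are linearly independent.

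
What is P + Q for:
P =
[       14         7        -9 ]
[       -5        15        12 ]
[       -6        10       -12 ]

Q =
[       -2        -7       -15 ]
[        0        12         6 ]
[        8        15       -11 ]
P + Q =
[       12         0       -24 ]
[       -5        27        18 ]
[        2        25       -23 ]

Matrix addition is elementwise: (P+Q)[i][j] = P[i][j] + Q[i][j].
  (P+Q)[0][0] = (14) + (-2) = 12
  (P+Q)[0][1] = (7) + (-7) = 0
  (P+Q)[0][2] = (-9) + (-15) = -24
  (P+Q)[1][0] = (-5) + (0) = -5
  (P+Q)[1][1] = (15) + (12) = 27
  (P+Q)[1][2] = (12) + (6) = 18
  (P+Q)[2][0] = (-6) + (8) = 2
  (P+Q)[2][1] = (10) + (15) = 25
  (P+Q)[2][2] = (-12) + (-11) = -23
P + Q =
[       12         0       -24 ]
[       -5        27        18 ]
[        2        25       -23 ]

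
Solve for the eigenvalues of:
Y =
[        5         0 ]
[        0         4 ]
λ = 4, 5

Solve det(Y - λI) = 0. For a 2×2 matrix the characteristic equation is λ² - (trace)λ + det = 0.
trace(Y) = a + d = 5 + 4 = 9.
det(Y) = a*d - b*c = (5)*(4) - (0)*(0) = 20 - 0 = 20.
Characteristic equation: λ² - (9)λ + (20) = 0.
Discriminant = (9)² - 4*(20) = 81 - 80 = 1.
λ = (9 ± √1) / 2 = (9 ± 1) / 2 = 4, 5.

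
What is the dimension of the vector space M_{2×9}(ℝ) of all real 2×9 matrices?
Dimension = 18

A real 2×9 matrix is determined by its 2·9 = 18 independent entries.
A standard basis is {E_ij : 1 ≤ i ≤ 2, 1 ≤ j ≤ 9}, where E_ij has a 1 in position (i, j) and 0 elsewhere — there are 18 such matrices, and they are linearly independent and span M_{2×9}(ℝ).
Therefore dim(M_{2×9}(ℝ)) = 18.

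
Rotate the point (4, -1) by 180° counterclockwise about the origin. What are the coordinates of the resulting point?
(-4, 1)

Rotation matrix R(θ) = [[cos θ, -sin θ], [sin θ, cos θ]]; for θ = 180°:
R = [[-1, 0], [0, -1]]
Result: R × [4, -1]ᵀ = [-1·4 + (0)·-1, 0·4 + (-1)·-1]ᵀ = (-4, 1)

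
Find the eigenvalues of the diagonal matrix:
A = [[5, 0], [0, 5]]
λ₁ = 5, λ₂ = 5

The characteristic polynomial of A is det(A - λI) = (5 - λ)(5 - λ) = 0.
The roots are λ = 5 and λ = 5, so the eigenvalues are the diagonal entries.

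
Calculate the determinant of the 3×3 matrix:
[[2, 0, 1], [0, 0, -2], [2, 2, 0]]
8

Expansion along first row:
det = 2·det([[0,-2],[2,0]]) - 0·det([[0,-2],[2,0]]) + 1·det([[0,0],[2,2]])
    = 2·(0·0 - -2·2) - 0·(0·0 - -2·2) + 1·(0·2 - 0·2)
    = 2·4 - 0·4 + 1·0
    = 8 + 0 + 0 = 8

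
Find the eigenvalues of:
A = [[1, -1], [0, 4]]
λ = 1, 4

Solve det(A - λI) = 0. For a 2×2 matrix this is λ² - (trace)λ + det = 0.
trace(A) = 1 + 4 = 5.
det(A) = (1)*(4) - (-1)*(0) = 4 - 0 = 4.
Characteristic equation: λ² - (5)λ + (4) = 0.
Discriminant: (5)² - 4*(4) = 25 - 16 = 9.
Roots: λ = (5 ± √9) / 2 = 1, 4.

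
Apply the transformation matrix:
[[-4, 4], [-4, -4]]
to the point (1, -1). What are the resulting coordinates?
(-8, 0)

Matrix multiplication:
[[-4, 4], [-4, -4]] × [1, -1]ᵀ
= [-4×1 + 4×-1, -4×1 + -4×-1]ᵀ
= [-8.0000, 0.0000]ᵀ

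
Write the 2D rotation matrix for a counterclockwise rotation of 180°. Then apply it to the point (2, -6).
R = [[-1, 0], [0, -1]]; R·(2, -6) = (-2, 6)

Rotation matrix formula: R(θ) = [[cos θ, -sin θ], [sin θ, cos θ]]
For θ = 180°:
cos(180°) = -1
sin(180°) = 0
R = [[-1, 0], [0, -1]]
Apply to (2, -6): [-1·2 + (0)·-6, 0·2 + -1·-6] = (-2, 6)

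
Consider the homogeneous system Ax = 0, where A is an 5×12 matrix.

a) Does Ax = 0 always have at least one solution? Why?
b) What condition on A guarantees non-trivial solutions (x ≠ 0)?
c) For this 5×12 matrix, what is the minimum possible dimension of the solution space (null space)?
a) Yes, x = 0 is always a solution. b) When A has linearly dependent columns (rank < n). c) Minimum nullity = 7.

a) x = 0 satisfies A·0 = 0, so the zero vector is always a solution.
b) Non-trivial solutions exist iff the columns of A are linearly dependent, equivalently rank(A) < n (the number of columns).
c) By rank-nullity, rank(A) + nullity(A) = n = 12. Since A has only 5 rows, rank(A) ≤ 5, so nullity(A) ≥ 12 - 5 = 7.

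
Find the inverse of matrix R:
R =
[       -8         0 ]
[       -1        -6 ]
det(R) = 48
R⁻¹ =
[     -1/8         0 ]
[     1/48      -1/6 ]

For a 2×2 matrix R = [[a, b], [c, d]] with det(R) ≠ 0, R⁻¹ = (1/det(R)) * [[d, -b], [-c, a]].
det(R) = (-8)*(-6) - (0)*(-1) = 48 - 0 = 48.
R⁻¹ = (1/48) * [[-6, 0], [1, -8]].
Dividing each entry by 48 and reducing:
R⁻¹ =
[     -1/8         0 ]
[     1/48      -1/6 ]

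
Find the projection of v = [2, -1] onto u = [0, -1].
[0, -1]

The projection of v onto u is proj_u(v) = ((v·u) / (u·u)) · u.
v·u = (2)*(0) + (-1)*(-1) = 1.
u·u = (0)*(0) + (-1)*(-1) = 1.
coefficient = 1 / 1 = 1.
proj_u(v) = 1 · [0, -1] = [0, -1].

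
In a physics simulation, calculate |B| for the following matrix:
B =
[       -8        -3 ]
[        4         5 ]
det(B) = -28

For a 2×2 matrix [[a, b], [c, d]], det = a*d - b*c.
det(B) = (-8)*(5) - (-3)*(4) = -40 + 12 = -28.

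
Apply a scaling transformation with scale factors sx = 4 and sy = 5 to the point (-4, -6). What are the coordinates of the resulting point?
(-16, -30)

Scaling matrix:
[[4, 0], [0, 5]]
Result: (-4 × 4, -6 × 5) = (-16, -30)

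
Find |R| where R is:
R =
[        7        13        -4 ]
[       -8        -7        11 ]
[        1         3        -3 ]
det(R) = -185

Expand along row 0 (cofactor expansion): det(R) = a*(e*i - f*h) - b*(d*i - f*g) + c*(d*h - e*g), where the 3×3 is [[a, b, c], [d, e, f], [g, h, i]].
Minor M_00 = (-7)*(-3) - (11)*(3) = 21 - 33 = -12.
Minor M_01 = (-8)*(-3) - (11)*(1) = 24 - 11 = 13.
Minor M_02 = (-8)*(3) - (-7)*(1) = -24 + 7 = -17.
det(R) = (7)*(-12) - (13)*(13) + (-4)*(-17) = -84 - 169 + 68 = -185.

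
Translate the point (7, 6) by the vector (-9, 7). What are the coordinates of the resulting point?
(-2, 13)

Translation by (-9, 7):
x' = 7 + -9 = -2
y' = 6 + 7 = 13
Homogeneous matrix: [[1, 0, -9], [0, 1, 7], [0, 0, 1]]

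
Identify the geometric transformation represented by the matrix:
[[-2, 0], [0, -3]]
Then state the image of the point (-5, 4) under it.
non-uniform scaling by (-2, -3); image of (-5, 4) is (10, -12)

This is diagonal with distinct entries, so it scales the x-axis by -2 and the y-axis by -3.
The matrix [[-2, 0], [0, -3]] represents: non-uniform scaling by (-2, -3).
Applying it to (-5, 4): [-2·-5 + 0·4, 0·-5 + -3·4] = (10, -12).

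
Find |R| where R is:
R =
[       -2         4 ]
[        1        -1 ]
det(R) = -2

For a 2×2 matrix [[a, b], [c, d]], det = a*d - b*c.
det(R) = (-2)*(-1) - (4)*(1) = 2 - 4 = -2.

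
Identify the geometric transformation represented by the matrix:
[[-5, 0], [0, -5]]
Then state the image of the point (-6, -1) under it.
uniform scaling by factor -5; image of (-6, -1) is (30, 5)

This is a diagonal matrix with equal entries -5, so it scales both axes by the same factor -5.
The matrix [[-5, 0], [0, -5]] represents: uniform scaling by factor -5.
Applying it to (-6, -1): [-5·-6 + 0·-1, 0·-6 + -5·-1] = (30, 5).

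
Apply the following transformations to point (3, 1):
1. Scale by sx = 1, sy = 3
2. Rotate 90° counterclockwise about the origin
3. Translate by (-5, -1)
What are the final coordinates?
(-8, 2)

Step 1: Scale → (3, 3)
Step 2: Rotate 90° → (-3, 3)
Step 3: Translate → (-8, 2)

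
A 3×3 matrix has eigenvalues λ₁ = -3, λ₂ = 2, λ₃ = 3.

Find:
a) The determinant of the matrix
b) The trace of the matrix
det = -18, trace = 2

Two standard eigenvalue identities:
- det(A) equals the product of the eigenvalues (counted with multiplicity).
- trace(A) equals the sum of the eigenvalues.
det(A) = (-3)*(2)*(3) = -18.
trace(A) = -3 + 2 + 3 = 2.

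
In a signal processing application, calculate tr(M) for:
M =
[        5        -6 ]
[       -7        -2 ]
tr(M) = 5 - 2 = 3

The trace of a square matrix is the sum of its diagonal entries.
Diagonal entries of M: M[0][0] = 5, M[1][1] = -2.
tr(M) = 5 - 2 = 3.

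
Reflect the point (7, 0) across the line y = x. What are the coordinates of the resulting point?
(0, 7)

Reflection across line y = x: (7, 0) → (0, 7)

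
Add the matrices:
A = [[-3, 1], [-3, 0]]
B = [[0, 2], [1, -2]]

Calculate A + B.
[[-3, 3], [-2, -2]]

Add corresponding elements:
(-3)+(0)=-3
(1)+(2)=3
(-3)+(1)=-2
(0)+(-2)=-2
A + B = [[-3, 3], [-2, -2]]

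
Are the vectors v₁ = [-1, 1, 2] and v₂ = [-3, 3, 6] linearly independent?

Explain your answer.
No, linearly dependent (v₂ = 3·v₁)

Check whether there is a scalar k with v₂ = k·v₁.
Comparing components, k = 3 satisfies 3·[-1, 1, 2] = [-3, 3, 6].
Since v₂ is a scalar multiple of v₁, the two vectors are linearly dependent.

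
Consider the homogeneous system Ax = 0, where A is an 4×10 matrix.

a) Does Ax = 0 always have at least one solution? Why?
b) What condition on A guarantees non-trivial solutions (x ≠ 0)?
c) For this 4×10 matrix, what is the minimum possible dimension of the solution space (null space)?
a) Yes, x = 0 is always a solution. b) When A has linearly dependent columns (rank < n). c) Minimum nullity = 6.

a) x = 0 satisfies A·0 = 0, so the zero vector is always a solution.
b) Non-trivial solutions exist iff the columns of A are linearly dependent, equivalently rank(A) < n (the number of columns).
c) By rank-nullity, rank(A) + nullity(A) = n = 10. Since A has only 4 rows, rank(A) ≤ 4, so nullity(A) ≥ 10 - 4 = 6.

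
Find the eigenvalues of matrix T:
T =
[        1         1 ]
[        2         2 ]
λ = 0, 3

Solve det(T - λI) = 0. For a 2×2 matrix the characteristic equation is λ² - (trace)λ + det = 0.
trace(T) = a + d = 1 + 2 = 3.
det(T) = a*d - b*c = (1)*(2) - (1)*(2) = 2 - 2 = 0.
Characteristic equation: λ² - (3)λ + (0) = 0.
Discriminant = (3)² - 4*(0) = 9 - 0 = 9.
λ = (3 ± √9) / 2 = (3 ± 3) / 2 = 0, 3.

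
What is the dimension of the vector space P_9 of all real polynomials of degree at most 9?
Dimension = 10

A polynomial of degree at most 9 can be written as a₀ + a₁x + a₂x² + … + a_9x^9, with 10 free coefficients a₀, …, a_9.
The set {1, x, x², …, x^9} is a basis: it spans P_9 (every such polynomial is a linear combination of these) and is linearly independent (a polynomial is zero iff all its coefficients are zero).
Therefore dim(P_9) = 9 + 1 = 10.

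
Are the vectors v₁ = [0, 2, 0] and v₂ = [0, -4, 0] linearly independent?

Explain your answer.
No, linearly dependent (v₂ = -2·v₁)

Check whether there is a scalar k with v₂ = k·v₁.
Comparing components, k = -2 satisfies -2·[0, 2, 0] = [0, -4, 0].
Since v₂ is a scalar multiple of v₁, the two vectors are linearly dependent.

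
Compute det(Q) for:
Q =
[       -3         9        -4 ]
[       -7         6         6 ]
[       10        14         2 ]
det(Q) = 1514

Expand along row 0 (cofactor expansion): det(Q) = a*(e*i - f*h) - b*(d*i - f*g) + c*(d*h - e*g), where the 3×3 is [[a, b, c], [d, e, f], [g, h, i]].
Minor M_00 = (6)*(2) - (6)*(14) = 12 - 84 = -72.
Minor M_01 = (-7)*(2) - (6)*(10) = -14 - 60 = -74.
Minor M_02 = (-7)*(14) - (6)*(10) = -98 - 60 = -158.
det(Q) = (-3)*(-72) - (9)*(-74) + (-4)*(-158) = 216 + 666 + 632 = 1514.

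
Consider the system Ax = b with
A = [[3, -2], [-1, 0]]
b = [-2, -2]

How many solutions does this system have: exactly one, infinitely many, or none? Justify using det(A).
Exactly one solution

Compute det(A) = (3)*(0) - (-2)*(-1) = -2.
Because det(A) ≠ 0, A is invertible and Ax = b has a unique solution for every b (here x = A⁻¹ b).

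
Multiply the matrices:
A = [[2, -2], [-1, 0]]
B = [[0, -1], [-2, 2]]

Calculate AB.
[[4, -6], [0, 1]]

Each entry (i,j) of AB = sum over k of A[i][k]*B[k][j].
(AB)[0][0] = (2)*(0) + (-2)*(-2) = 4
(AB)[0][1] = (2)*(-1) + (-2)*(2) = -6
(AB)[1][0] = (-1)*(0) + (0)*(-2) = 0
(AB)[1][1] = (-1)*(-1) + (0)*(2) = 1
AB = [[4, -6], [0, 1]]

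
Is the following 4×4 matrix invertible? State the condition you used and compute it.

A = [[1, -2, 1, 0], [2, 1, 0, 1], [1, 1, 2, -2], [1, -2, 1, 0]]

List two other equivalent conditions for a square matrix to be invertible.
No, not invertible; det(A) = 0 (two rows are equal, so the rows are linearly dependent). Equivalent conditions (failing for this A): rank(A) < 4; Ax = 0 has non-trivial solutions; 0 is an eigenvalue; the columns are linearly dependent.

To check invertibility, compute det(A).
In this matrix, row 0 and the last row are identical, so one row is a scalar multiple of another and the rows are linearly dependent.
A matrix with linearly dependent rows has det = 0 and is not invertible.
Equivalent failed conditions:
- rank(A) < 4.
- Ax = 0 has non-trivial solutions.
- 0 is an eigenvalue.
- The columns are linearly dependent.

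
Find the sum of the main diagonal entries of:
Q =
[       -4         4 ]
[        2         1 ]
tr(Q) = -4 + 1 = -3

The trace of a square matrix is the sum of its diagonal entries.
Diagonal entries of Q: Q[0][0] = -4, Q[1][1] = 1.
tr(Q) = -4 + 1 = -3.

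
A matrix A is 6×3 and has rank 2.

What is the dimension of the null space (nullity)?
1

The rank-nullity theorem for an m×n matrix states:
rank(A) + nullity(A) = n (the number of columns).
Here n = 3 and rank(A) = 2, so nullity(A) = 3 - 2 = 1.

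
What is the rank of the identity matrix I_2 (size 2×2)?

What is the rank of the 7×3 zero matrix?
rank(I_2) = 2, rank(0) = 0

The identity I_2 has 2 columns that are the standard basis vectors e_1, …, e_2. These are linearly independent, so all 2 columns are pivots and rank(I_2) = 2.
The 7×3 zero matrix has every entry zero, so every row is the zero row and there are no pivots; rank(0) = 0.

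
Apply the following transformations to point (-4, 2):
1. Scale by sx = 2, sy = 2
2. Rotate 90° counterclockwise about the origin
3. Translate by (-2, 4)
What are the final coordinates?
(-6, -4)

Step 1: Scale → (-8, 4)
Step 2: Rotate 90° → (-4, -8)
Step 3: Translate → (-6, -4)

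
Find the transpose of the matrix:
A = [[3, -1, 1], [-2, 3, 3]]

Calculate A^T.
[[3, -2], [-1, 3], [1, 3]]

The transpose sends entry (i,j) to (j,i); rows become columns.
Row 0 of A: [3, -1, 1] -> column 0 of A^T.
Row 1 of A: [-2, 3, 3] -> column 1 of A^T.
A^T = [[3, -2], [-1, 3], [1, 3]]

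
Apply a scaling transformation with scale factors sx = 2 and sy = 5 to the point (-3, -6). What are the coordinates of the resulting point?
(-6, -30)

Scaling matrix:
[[2, 0], [0, 5]]
Result: (-3 × 2, -6 × 5) = (-6, -30)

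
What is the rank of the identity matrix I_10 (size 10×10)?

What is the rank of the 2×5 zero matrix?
rank(I_10) = 10, rank(0) = 0

The identity I_10 has 10 columns that are the standard basis vectors e_1, …, e_10. These are linearly independent, so all 10 columns are pivots and rank(I_10) = 10.
The 2×5 zero matrix has every entry zero, so every row is the zero row and there are no pivots; rank(0) = 0.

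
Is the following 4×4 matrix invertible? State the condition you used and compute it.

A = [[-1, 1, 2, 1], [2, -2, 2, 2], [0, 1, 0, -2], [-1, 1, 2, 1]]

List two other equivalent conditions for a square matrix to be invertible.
No, not invertible; det(A) = 0 (two rows are equal, so the rows are linearly dependent). Equivalent conditions (failing for this A): rank(A) < 4; Ax = 0 has non-trivial solutions; 0 is an eigenvalue; the columns are linearly dependent.

To check invertibility, compute det(A).
In this matrix, row 0 and the last row are identical, so one row is a scalar multiple of another and the rows are linearly dependent.
A matrix with linearly dependent rows has det = 0 and is not invertible.
Equivalent failed conditions:
- rank(A) < 4.
- Ax = 0 has non-trivial solutions.
- 0 is an eigenvalue.
- The columns are linearly dependent.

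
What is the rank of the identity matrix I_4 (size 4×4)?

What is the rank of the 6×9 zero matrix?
rank(I_4) = 4, rank(0) = 0

The identity I_4 has 4 columns that are the standard basis vectors e_1, …, e_4. These are linearly independent, so all 4 columns are pivots and rank(I_4) = 4.
The 6×9 zero matrix has every entry zero, so every row is the zero row and there are no pivots; rank(0) = 0.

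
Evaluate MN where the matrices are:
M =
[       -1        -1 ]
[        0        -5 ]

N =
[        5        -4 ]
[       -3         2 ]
MN =
[       -2         2 ]
[       15       -10 ]

Matrix multiplication: (MN)[i][j] = sum over k of M[i][k] * N[k][j].
  (MN)[0][0] = (-1)*(5) + (-1)*(-3) = -2
  (MN)[0][1] = (-1)*(-4) + (-1)*(2) = 2
  (MN)[1][0] = (0)*(5) + (-5)*(-3) = 15
  (MN)[1][1] = (0)*(-4) + (-5)*(2) = -10
MN =
[       -2         2 ]
[       15       -10 ]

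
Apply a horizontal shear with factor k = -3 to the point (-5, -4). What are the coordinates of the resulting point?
(7, -4)

Shear matrix for horizontal shear with factor k = -3:
[[1, -3], [0, 1]]
Result: (-5, -4) → (7, -4)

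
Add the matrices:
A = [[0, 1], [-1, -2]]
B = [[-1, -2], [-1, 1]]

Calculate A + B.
[[-1, -1], [-2, -1]]

Add corresponding elements:
(0)+(-1)=-1
(1)+(-2)=-1
(-1)+(-1)=-2
(-2)+(1)=-1
A + B = [[-1, -1], [-2, -1]]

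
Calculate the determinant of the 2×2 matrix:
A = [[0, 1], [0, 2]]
0

For A = [[a, b], [c, d]], det(A) = a*d - b*c.
det(A) = (0)*(2) - (1)*(0) = 0 - 0 = 0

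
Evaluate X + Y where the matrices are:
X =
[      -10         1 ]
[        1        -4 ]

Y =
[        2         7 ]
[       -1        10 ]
X + Y =
[       -8         8 ]
[        0         6 ]

Matrix addition is elementwise: (X+Y)[i][j] = X[i][j] + Y[i][j].
  (X+Y)[0][0] = (-10) + (2) = -8
  (X+Y)[0][1] = (1) + (7) = 8
  (X+Y)[1][0] = (1) + (-1) = 0
  (X+Y)[1][1] = (-4) + (10) = 6
X + Y =
[       -8         8 ]
[        0         6 ]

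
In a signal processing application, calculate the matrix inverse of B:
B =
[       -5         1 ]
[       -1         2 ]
det(B) = -9
B⁻¹ =
[     -2/9       1/9 ]
[     -1/9       5/9 ]

For a 2×2 matrix B = [[a, b], [c, d]] with det(B) ≠ 0, B⁻¹ = (1/det(B)) * [[d, -b], [-c, a]].
det(B) = (-5)*(2) - (1)*(-1) = -10 + 1 = -9.
B⁻¹ = (1/-9) * [[2, -1], [1, -5]].
Dividing each entry by -9 and reducing:
B⁻¹ =
[     -2/9       1/9 ]
[     -1/9       5/9 ]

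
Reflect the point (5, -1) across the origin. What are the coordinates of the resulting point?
(-5, 1)

Reflection across origin: (5, -1) → (-5, 1)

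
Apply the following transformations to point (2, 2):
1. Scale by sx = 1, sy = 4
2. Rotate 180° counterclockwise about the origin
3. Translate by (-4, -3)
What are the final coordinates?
(-6, -11)

Step 1: Scale → (2, 8)
Step 2: Rotate 180° → (-2, -8)
Step 3: Translate → (-6, -11)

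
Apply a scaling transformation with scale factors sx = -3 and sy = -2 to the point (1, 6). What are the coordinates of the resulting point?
(-3, -12)

Scaling matrix:
[[-3, 0], [0, -2]]
Result: (1 × -3, 6 × -2) = (-3, -12)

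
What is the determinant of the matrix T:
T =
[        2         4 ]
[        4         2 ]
det(T) = -12

For a 2×2 matrix [[a, b], [c, d]], det = a*d - b*c.
det(T) = (2)*(2) - (4)*(4) = 4 - 16 = -12.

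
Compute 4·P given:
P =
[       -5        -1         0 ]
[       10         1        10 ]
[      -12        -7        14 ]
4P =
[      -20        -4         0 ]
[       40         4        40 ]
[      -48       -28        56 ]

Scalar multiplication is elementwise: (4P)[i][j] = 4 * P[i][j].
  (4P)[0][0] = 4 * (-5) = -20
  (4P)[0][1] = 4 * (-1) = -4
  (4P)[0][2] = 4 * (0) = 0
  (4P)[1][0] = 4 * (10) = 40
  (4P)[1][1] = 4 * (1) = 4
  (4P)[1][2] = 4 * (10) = 40
  (4P)[2][0] = 4 * (-12) = -48
  (4P)[2][1] = 4 * (-7) = -28
  (4P)[2][2] = 4 * (14) = 56
4P =
[      -20        -4         0 ]
[       40         4        40 ]
[      -48       -28        56 ]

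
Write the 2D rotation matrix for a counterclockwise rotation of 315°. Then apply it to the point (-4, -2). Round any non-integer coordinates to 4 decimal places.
R = [[√2/2, √2/2], [-√2/2, √2/2]]; R·(-4, -2) = (-4.2426, 1.4142)

Rotation matrix formula: R(θ) = [[cos θ, -sin θ], [sin θ, cos θ]]
For θ = 315°:
cos(315°) = √2/2
sin(315°) = -√2/2
R = [[√2/2, √2/2], [-√2/2, √2/2]]
Apply to (-4, -2): [√2/2·-4 + (√2/2)·-2, -√2/2·-4 + √2/2·-2] = (-4.2426, 1.4142)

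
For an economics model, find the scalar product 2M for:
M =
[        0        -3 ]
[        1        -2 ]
2M =
[        0        -6 ]
[        2        -4 ]

Scalar multiplication is elementwise: (2M)[i][j] = 2 * M[i][j].
  (2M)[0][0] = 2 * (0) = 0
  (2M)[0][1] = 2 * (-3) = -6
  (2M)[1][0] = 2 * (1) = 2
  (2M)[1][1] = 2 * (-2) = -4
2M =
[        0        -6 ]
[        2        -4 ]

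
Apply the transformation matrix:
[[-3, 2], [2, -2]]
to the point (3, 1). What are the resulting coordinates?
(-7, 4)

Matrix multiplication:
[[-3, 2], [2, -2]] × [3, 1]ᵀ
= [-3×3 + 2×1, 2×3 + -2×1]ᵀ
= [-7.0000, 4.0000]ᵀ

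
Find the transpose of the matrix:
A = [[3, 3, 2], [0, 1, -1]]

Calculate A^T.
[[3, 0], [3, 1], [2, -1]]

The transpose sends entry (i,j) to (j,i); rows become columns.
Row 0 of A: [3, 3, 2] -> column 0 of A^T.
Row 1 of A: [0, 1, -1] -> column 1 of A^T.
A^T = [[3, 0], [3, 1], [2, -1]]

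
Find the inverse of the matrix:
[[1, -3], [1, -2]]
[[-2, 3], [-1, 1]]

For [[a,b],[c,d]], inverse = (1/det)·[[d,-b],[-c,a]]
det = 1·-2 - -3·1 = 1
Inverse = (1/1)·[[-2, 3], [-1, 1]]
        = [[-2, 3], [-1, 1]]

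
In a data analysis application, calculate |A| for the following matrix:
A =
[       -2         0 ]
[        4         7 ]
det(A) = -14

For a 2×2 matrix [[a, b], [c, d]], det = a*d - b*c.
det(A) = (-2)*(7) - (0)*(4) = -14 - 0 = -14.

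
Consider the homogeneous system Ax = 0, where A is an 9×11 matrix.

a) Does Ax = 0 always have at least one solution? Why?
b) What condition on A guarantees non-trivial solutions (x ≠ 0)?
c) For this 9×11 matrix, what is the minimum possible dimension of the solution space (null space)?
a) Yes, x = 0 is always a solution. b) When A has linearly dependent columns (rank < n). c) Minimum nullity = 2.

a) x = 0 satisfies A·0 = 0, so the zero vector is always a solution.
b) Non-trivial solutions exist iff the columns of A are linearly dependent, equivalently rank(A) < n (the number of columns).
c) By rank-nullity, rank(A) + nullity(A) = n = 11. Since A has only 9 rows, rank(A) ≤ 9, so nullity(A) ≥ 11 - 9 = 2.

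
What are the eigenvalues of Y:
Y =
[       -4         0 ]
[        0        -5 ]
λ = -5, -4

Solve det(Y - λI) = 0. For a 2×2 matrix the characteristic equation is λ² - (trace)λ + det = 0.
trace(Y) = a + d = -4 - 5 = -9.
det(Y) = a*d - b*c = (-4)*(-5) - (0)*(0) = 20 - 0 = 20.
Characteristic equation: λ² - (-9)λ + (20) = 0.
Discriminant = (-9)² - 4*(20) = 81 - 80 = 1.
λ = (-9 ± √1) / 2 = (-9 ± 1) / 2 = -5, -4.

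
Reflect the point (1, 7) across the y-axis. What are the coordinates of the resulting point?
(-1, 7)

Reflection across y-axis: (1, 7) → (-1, 7)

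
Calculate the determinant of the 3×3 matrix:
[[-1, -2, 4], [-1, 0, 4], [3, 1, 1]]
-26

Expansion along first row:
det = -1·det([[0,4],[1,1]]) - -2·det([[-1,4],[3,1]]) + 4·det([[-1,0],[3,1]])
    = -1·(0·1 - 4·1) - -2·(-1·1 - 4·3) + 4·(-1·1 - 0·3)
    = -1·-4 - -2·-13 + 4·-1
    = 4 + -26 + -4 = -26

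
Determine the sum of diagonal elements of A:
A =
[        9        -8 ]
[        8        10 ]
tr(A) = 9 + 10 = 19

The trace of a square matrix is the sum of its diagonal entries.
Diagonal entries of A: A[0][0] = 9, A[1][1] = 10.
tr(A) = 9 + 10 = 19.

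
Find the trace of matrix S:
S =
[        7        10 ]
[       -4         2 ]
tr(S) = 7 + 2 = 9

The trace of a square matrix is the sum of its diagonal entries.
Diagonal entries of S: S[0][0] = 7, S[1][1] = 2.
tr(S) = 7 + 2 = 9.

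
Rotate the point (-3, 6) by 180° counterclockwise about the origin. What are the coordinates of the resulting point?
(3, -6)

Rotation matrix R(θ) = [[cos θ, -sin θ], [sin θ, cos θ]]; for θ = 180°:
R = [[-1, 0], [0, -1]]
Result: R × [-3, 6]ᵀ = [-1·-3 + (0)·6, 0·-3 + (-1)·6]ᵀ = (3, -6)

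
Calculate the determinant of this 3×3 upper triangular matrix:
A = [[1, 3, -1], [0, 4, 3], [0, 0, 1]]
4

The determinant of a triangular matrix is the product of its diagonal entries (the off-diagonal entries above the diagonal do not affect it).
det(A) = (1) * (4) * (1) = 4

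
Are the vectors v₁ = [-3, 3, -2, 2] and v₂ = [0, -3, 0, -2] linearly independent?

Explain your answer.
Yes, linearly independent

Two vectors are linearly dependent iff one is a scalar multiple of the other.
No single scalar k satisfies v₂ = k·v₁ (the ratios of corresponding entries disagree), so v₁ and v₂ are linearly independent.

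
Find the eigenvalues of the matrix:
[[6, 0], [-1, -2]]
λ = -2 and λ = 6

Characteristic equation: det(A - λI) = 0
λ² - (trace)λ + (det) = 0
λ² - (4)λ + (-12) = 0
λ² - 4λ - 12 = 0
Solving: λ = -2, 6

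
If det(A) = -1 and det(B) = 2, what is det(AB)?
-2

Use the multiplicative property of determinants: det(AB) = det(A)*det(B).
det(AB) = (-1)*(2) = -2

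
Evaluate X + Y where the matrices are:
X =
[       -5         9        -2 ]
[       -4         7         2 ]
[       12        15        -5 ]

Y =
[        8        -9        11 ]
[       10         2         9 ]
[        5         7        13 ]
X + Y =
[        3         0         9 ]
[        6         9        11 ]
[       17        22         8 ]

Matrix addition is elementwise: (X+Y)[i][j] = X[i][j] + Y[i][j].
  (X+Y)[0][0] = (-5) + (8) = 3
  (X+Y)[0][1] = (9) + (-9) = 0
  (X+Y)[0][2] = (-2) + (11) = 9
  (X+Y)[1][0] = (-4) + (10) = 6
  (X+Y)[1][1] = (7) + (2) = 9
  (X+Y)[1][2] = (2) + (9) = 11
  (X+Y)[2][0] = (12) + (5) = 17
  (X+Y)[2][1] = (15) + (7) = 22
  (X+Y)[2][2] = (-5) + (13) = 8
X + Y =
[        3         0         9 ]
[        6         9        11 ]
[       17        22         8 ]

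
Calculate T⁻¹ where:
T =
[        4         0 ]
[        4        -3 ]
det(T) = -12
T⁻¹ =
[      1/4         0 ]
[      1/3      -1/3 ]

For a 2×2 matrix T = [[a, b], [c, d]] with det(T) ≠ 0, T⁻¹ = (1/det(T)) * [[d, -b], [-c, a]].
det(T) = (4)*(-3) - (0)*(4) = -12 - 0 = -12.
T⁻¹ = (1/-12) * [[-3, 0], [-4, 4]].
Dividing each entry by -12 and reducing:
T⁻¹ =
[      1/4         0 ]
[      1/3      -1/3 ]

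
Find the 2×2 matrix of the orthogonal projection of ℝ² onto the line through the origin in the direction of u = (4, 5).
[[16/41, 20/41], [20/41, 25/41]]

The orthogonal projection onto the line spanned by a nonzero vector u = (a, b) has matrix P = (u uᵀ) / (uᵀ u) = (1/(a² + b²)) · [[a², ab], [ab, b²]].
Here u = (4, 5), so a² + b² = 16 + 25 = 41.
P = (1/41) · [[16, 20], [20, 25]] = [[16/41, 20/41], [20/41, 25/41]].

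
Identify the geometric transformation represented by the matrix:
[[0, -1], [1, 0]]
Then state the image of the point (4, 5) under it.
rotation by 90° counterclockwise; image of (4, 5) is (-5, 4)

This matches the form [[cos θ, -sin θ], [sin θ, cos θ]] of a rotation matrix; reading off cos θ and sin θ gives the angle.
The matrix [[0, -1], [1, 0]] represents: rotation by 90° counterclockwise.
Applying it to (4, 5): [0·4 + -1·5, 1·4 + 0·5] = (-5, 4).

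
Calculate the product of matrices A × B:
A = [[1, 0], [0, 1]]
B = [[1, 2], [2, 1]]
[[1, 2], [2, 1]]

Matrix multiplication:
C[0][0] = 1×1 + 0×2 = 1
C[0][1] = 1×2 + 0×1 = 2
C[1][0] = 0×1 + 1×2 = 2
C[1][1] = 0×2 + 1×1 = 1
Result: [[1, 2], [2, 1]]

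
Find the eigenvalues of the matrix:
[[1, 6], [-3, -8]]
λ = -5 and λ = -2

Characteristic equation: det(A - λI) = 0
λ² - (trace)λ + (det) = 0
λ² - (-7)λ + (10) = 0
λ² + 7λ + 10 = 0
Solving: λ = -5, -2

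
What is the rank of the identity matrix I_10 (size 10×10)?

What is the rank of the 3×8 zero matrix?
rank(I_10) = 10, rank(0) = 0

The identity I_10 has 10 columns that are the standard basis vectors e_1, …, e_10. These are linearly independent, so all 10 columns are pivots and rank(I_10) = 10.
The 3×8 zero matrix has every entry zero, so every row is the zero row and there are no pivots; rank(0) = 0.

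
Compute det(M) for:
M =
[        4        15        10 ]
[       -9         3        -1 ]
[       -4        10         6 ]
det(M) = 202

Expand along row 0 (cofactor expansion): det(M) = a*(e*i - f*h) - b*(d*i - f*g) + c*(d*h - e*g), where the 3×3 is [[a, b, c], [d, e, f], [g, h, i]].
Minor M_00 = (3)*(6) - (-1)*(10) = 18 + 10 = 28.
Minor M_01 = (-9)*(6) - (-1)*(-4) = -54 - 4 = -58.
Minor M_02 = (-9)*(10) - (3)*(-4) = -90 + 12 = -78.
det(M) = (4)*(28) - (15)*(-58) + (10)*(-78) = 112 + 870 - 780 = 202.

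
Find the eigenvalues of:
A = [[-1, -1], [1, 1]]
λ = 0, 0

Solve det(A - λI) = 0. For a 2×2 matrix this is λ² - (trace)λ + det = 0.
trace(A) = -1 + 1 = 0.
det(A) = (-1)*(1) - (-1)*(1) = -1 + 1 = 0.
Characteristic equation: λ² - (0)λ + (0) = 0.
Discriminant: (0)² - 4*(0) = 0 - 0 = 0.
Roots: λ = (0 ± √0) / 2 = 0, 0.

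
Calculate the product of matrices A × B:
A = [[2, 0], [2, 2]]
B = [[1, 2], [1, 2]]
[[2, 4], [4, 8]]

Matrix multiplication:
C[0][0] = 2×1 + 0×1 = 2
C[0][1] = 2×2 + 0×2 = 4
C[1][0] = 2×1 + 2×1 = 4
C[1][1] = 2×2 + 2×2 = 8
Result: [[2, 4], [4, 8]]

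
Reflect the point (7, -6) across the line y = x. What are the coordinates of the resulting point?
(-6, 7)

Reflection across line y = x: (7, -6) → (-6, 7)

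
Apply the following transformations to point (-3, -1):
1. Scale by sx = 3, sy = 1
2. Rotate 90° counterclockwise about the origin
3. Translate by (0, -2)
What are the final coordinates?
(1, -11)

Step 1: Scale → (-9, -1)
Step 2: Rotate 90° → (1, -9)
Step 3: Translate → (1, -11)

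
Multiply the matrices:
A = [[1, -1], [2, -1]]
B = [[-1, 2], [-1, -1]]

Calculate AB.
[[0, 3], [-1, 5]]

Each entry (i,j) of AB = sum over k of A[i][k]*B[k][j].
(AB)[0][0] = (1)*(-1) + (-1)*(-1) = 0
(AB)[0][1] = (1)*(2) + (-1)*(-1) = 3
(AB)[1][0] = (2)*(-1) + (-1)*(-1) = -1
(AB)[1][1] = (2)*(2) + (-1)*(-1) = 5
AB = [[0, 3], [-1, 5]]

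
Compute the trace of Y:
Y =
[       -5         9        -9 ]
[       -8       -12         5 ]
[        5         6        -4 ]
tr(Y) = -5 - 12 - 4 = -21

The trace of a square matrix is the sum of its diagonal entries.
Diagonal entries of Y: Y[0][0] = -5, Y[1][1] = -12, Y[2][2] = -4.
tr(Y) = -5 - 12 - 4 = -21.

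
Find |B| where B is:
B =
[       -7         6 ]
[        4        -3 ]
det(B) = -3

For a 2×2 matrix [[a, b], [c, d]], det = a*d - b*c.
det(B) = (-7)*(-3) - (6)*(4) = 21 - 24 = -3.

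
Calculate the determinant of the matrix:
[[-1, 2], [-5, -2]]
12

For a 2×2 matrix [[a, b], [c, d]], det = ad - bc
det = (-1)(-2) - (2)(-5) = 2 - -10 = 12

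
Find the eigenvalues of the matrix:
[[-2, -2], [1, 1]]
λ = -1 and λ = 0

Characteristic equation: det(A - λI) = 0
λ² - (trace)λ + (det) = 0
λ² - (-1)λ + (0) = 0
λ² + 1λ + 0 = 0
Solving: λ = -1, 0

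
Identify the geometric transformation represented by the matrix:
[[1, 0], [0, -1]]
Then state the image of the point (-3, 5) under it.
reflection across the x-axis; image of (-3, 5) is (-3, -5)

This is a symmetric orthogonal matrix with determinant -1, which characterizes a reflection in ℝ².
The matrix [[1, 0], [0, -1]] represents: reflection across the x-axis.
Applying it to (-3, 5): [1·-3 + 0·5, 0·-3 + -1·5] = (-3, -5).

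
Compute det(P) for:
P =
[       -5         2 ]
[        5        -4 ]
det(P) = 10

For a 2×2 matrix [[a, b], [c, d]], det = a*d - b*c.
det(P) = (-5)*(-4) - (2)*(5) = 20 - 10 = 10.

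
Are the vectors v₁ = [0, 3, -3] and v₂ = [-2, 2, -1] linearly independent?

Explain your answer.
Yes, linearly independent

Two vectors are linearly dependent iff one is a scalar multiple of the other.
No single scalar k satisfies v₂ = k·v₁ (the ratios of corresponding entries disagree), so v₁ and v₂ are linearly independent.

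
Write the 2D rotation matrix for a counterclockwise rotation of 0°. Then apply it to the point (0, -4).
R = [[1, 0], [0, 1]]; R·(0, -4) = (0, -4)

Rotation matrix formula: R(θ) = [[cos θ, -sin θ], [sin θ, cos θ]]
For θ = 0°:
cos(0°) = 1
sin(0°) = 0
R = [[1, 0], [0, 1]]
Apply to (0, -4): [1·0 + (0)·-4, 0·0 + 1·-4] = (0, -4)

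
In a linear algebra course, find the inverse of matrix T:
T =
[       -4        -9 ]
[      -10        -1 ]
det(T) = -86
T⁻¹ =
[     1/86     -9/86 ]
[    -5/43      2/43 ]

For a 2×2 matrix T = [[a, b], [c, d]] with det(T) ≠ 0, T⁻¹ = (1/det(T)) * [[d, -b], [-c, a]].
det(T) = (-4)*(-1) - (-9)*(-10) = 4 - 90 = -86.
T⁻¹ = (1/-86) * [[-1, 9], [10, -4]].
Dividing each entry by -86 and reducing:
T⁻¹ =
[     1/86     -9/86 ]
[    -5/43      2/43 ]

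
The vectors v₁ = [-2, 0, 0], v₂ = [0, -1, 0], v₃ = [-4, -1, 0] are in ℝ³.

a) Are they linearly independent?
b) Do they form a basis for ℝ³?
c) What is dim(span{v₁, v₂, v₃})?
Not independent, not a basis, dim(span) = 2

Check whether v₃ can be written as a linear combination of v₁ and v₂.
v₃ = (2)·v₁ + (1)·v₂ = [-4, -1, 0], so the three vectors are linearly dependent.
Thus they do not form a basis for ℝ³, and dim(span{v₁, v₂, v₃}) = 2 (spanned by v₁ and v₂).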